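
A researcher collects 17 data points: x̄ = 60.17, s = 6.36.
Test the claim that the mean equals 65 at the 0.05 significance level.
One-sample t-test:
H₀: μ = 65
H₁: μ ≠ 65
df = n - 1 = 16
t = (x̄ - μ₀) / (s/√n) = (60.17 - 65) / (6.36/√17) = -3.131
p-value = 0.0064

Since p-value < α = 0.05, we reject H₀.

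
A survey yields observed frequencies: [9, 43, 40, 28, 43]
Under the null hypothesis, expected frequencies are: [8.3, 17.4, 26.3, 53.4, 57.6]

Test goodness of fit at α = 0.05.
Chi-square goodness of fit test:
H₀: observed counts match expected distribution
H₁: observed counts differ from expected distribution
df = k - 1 = 4
χ² = Σ(O - E)²/E
   = (9 - 8.3)²/8.3 + (43 - 17.4)²/17.4 + (40 - 26.3)²/26.3 + (28 - 53.4)²/53.4 + (43 - 57.6)²/57.6
   = 0.059 + 37.664 + 7.137 + 12.082 + 3.701
   = 60.64
p-value < 0.0001

Since p-value < α = 0.05, we reject H₀.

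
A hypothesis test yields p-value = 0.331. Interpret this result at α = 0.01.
Since p = 0.331 > α = 0.01, fail to reject H₀.
There is insufficient evidence to reject the null hypothesis; the result is not statistically significant at the 0.01 level.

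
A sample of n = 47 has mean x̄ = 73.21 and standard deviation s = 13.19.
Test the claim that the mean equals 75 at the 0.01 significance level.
One-sample t-test:
H₀: μ = 75
H₁: μ ≠ 75
df = n - 1 = 46
t = (x̄ - μ₀) / (s/√n) = (73.21 - 75) / (13.19/√47) = -0.930
p-value = 0.3570

Since p-value > α = 0.01, we fail to reject H₀.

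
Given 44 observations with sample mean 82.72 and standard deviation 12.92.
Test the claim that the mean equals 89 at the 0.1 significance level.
One-sample t-test:
H₀: μ = 89
H₁: μ ≠ 89
df = n - 1 = 43
t = (x̄ - μ₀) / (s/√n) = (82.72 - 89) / (12.92/√44) = -3.224
p-value = 0.0024

Since p-value < α = 0.1, we reject H₀.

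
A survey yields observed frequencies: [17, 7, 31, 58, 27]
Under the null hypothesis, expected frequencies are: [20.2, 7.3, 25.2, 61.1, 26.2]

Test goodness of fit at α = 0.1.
Chi-square goodness of fit test:
H₀: observed counts match expected distribution
H₁: observed counts differ from expected distribution
df = k - 1 = 4
χ² = Σ(O - E)²/E
   = (17 - 20.2)²/20.2 + (7 - 7.3)²/7.3 + (31 - 25.2)²/25.2 + (58 - 61.1)²/61.1 + (27 - 26.2)²/26.2
   = 0.507 + 0.012 + 1.335 + 0.157 + 0.024
   = 2.04
p-value = 0.7292

Since p-value > α = 0.1, we fail to reject H₀.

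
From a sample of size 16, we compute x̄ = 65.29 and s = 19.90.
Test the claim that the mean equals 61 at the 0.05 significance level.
One-sample t-test:
H₀: μ = 61
H₁: μ ≠ 61
df = n - 1 = 15
t = (x̄ - μ₀) / (s/√n) = (65.29 - 61) / (19.90/√16) = 0.862
p-value = 0.4021

Since p-value > α = 0.05, we fail to reject H₀.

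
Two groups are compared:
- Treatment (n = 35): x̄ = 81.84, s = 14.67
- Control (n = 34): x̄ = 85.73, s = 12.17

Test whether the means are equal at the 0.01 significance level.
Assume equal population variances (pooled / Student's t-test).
Student's two-sample t-test (equal variances):
H₀: μ₁ = μ₂
H₁: μ₁ ≠ μ₂
df = n₁ + n₂ - 2 = 67
Pooled variance s_p² = [(n₁-1)s₁² + (n₂-1)s₂²] / (n₁ + n₂ - 2) = [(34)(14.67²) + (33)(12.17²)] / 67 = 182.1596
SE = √(s_p²(1/n₁ + 1/n₂)) = √(182.1596 × (1/35 + 1/34)) = 3.2500
t = (x̄₁ - x̄₂) / SE = (81.84 - 85.73) / 3.2500 = -3.89 / 3.2500 = -1.197
p-value = 0.2355

Since p-value > α = 0.01, we fail to reject H₀.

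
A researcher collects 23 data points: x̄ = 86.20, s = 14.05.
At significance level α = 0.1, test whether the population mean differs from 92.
One-sample t-test:
H₀: μ = 92
H₁: μ ≠ 92
df = n - 1 = 22
t = (x̄ - μ₀) / (s/√n) = (86.20 - 92) / (14.05/√23) = -1.980
p-value = 0.0604

Since p-value < α = 0.1, we reject H₀.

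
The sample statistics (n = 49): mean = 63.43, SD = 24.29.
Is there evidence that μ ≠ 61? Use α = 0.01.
One-sample t-test:
H₀: μ = 61
H₁: μ ≠ 61
df = n - 1 = 48
t = (x̄ - μ₀) / (s/√n) = (63.43 - 61) / (24.29/√49) = 0.700
p-value = 0.4871

Since p-value > α = 0.01, we fail to reject H₀.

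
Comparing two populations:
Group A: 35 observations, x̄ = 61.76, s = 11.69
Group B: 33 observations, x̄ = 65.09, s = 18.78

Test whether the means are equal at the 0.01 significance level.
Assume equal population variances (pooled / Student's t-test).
Student's two-sample t-test (equal variances):
H₀: μ₁ = μ₂
H₁: μ₁ ≠ μ₂
df = n₁ + n₂ - 2 = 66
Pooled variance s_p² = [(n₁-1)s₁² + (n₂-1)s₂²] / (n₁ + n₂ - 2) = [(34)(11.69²) + (32)(18.78²)] / 66 = 241.3990
SE = √(s_p²(1/n₁ + 1/n₂)) = √(241.3990 × (1/35 + 1/33)) = 3.7699
t = (x̄₁ - x̄₂) / SE = (61.76 - 65.09) / 3.7699 = -3.33 / 3.7699 = -0.883
p-value = 0.3803

Since p-value > α = 0.01, we fail to reject H₀.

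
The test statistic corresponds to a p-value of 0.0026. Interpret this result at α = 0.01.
Since p = 0.0026 < α = 0.01, reject H₀.
There is sufficient evidence to reject the null hypothesis; the result is statistically significant at the 0.01 level.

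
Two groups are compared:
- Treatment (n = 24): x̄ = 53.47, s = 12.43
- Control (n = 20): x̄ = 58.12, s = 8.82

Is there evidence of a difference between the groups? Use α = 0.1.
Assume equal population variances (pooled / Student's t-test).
Student's two-sample t-test (equal variances):
H₀: μ₁ = μ₂
H₁: μ₁ ≠ μ₂
df = n₁ + n₂ - 2 = 42
Pooled variance s_p² = [(n₁-1)s₁² + (n₂-1)s₂²] / (n₁ + n₂ - 2) = [(23)(12.43²) + (19)(8.82²)] / 42 = 119.8016
SE = √(s_p²(1/n₁ + 1/n₂)) = √(119.8016 × (1/24 + 1/20)) = 3.3139
t = (x̄₁ - x̄₂) / SE = (53.47 - 58.12) / 3.3139 = -4.65 / 3.3139 = -1.403
p-value = 0.1679

Since p-value > α = 0.1, we fail to reject H₀.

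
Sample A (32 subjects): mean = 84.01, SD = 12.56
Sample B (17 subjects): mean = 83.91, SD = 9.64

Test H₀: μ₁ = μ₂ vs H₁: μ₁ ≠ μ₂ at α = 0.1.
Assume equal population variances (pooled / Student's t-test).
Student's two-sample t-test (equal variances):
H₀: μ₁ = μ₂
H₁: μ₁ ≠ μ₂
df = n₁ + n₂ - 2 = 47
Pooled variance s_p² = [(n₁-1)s₁² + (n₂-1)s₂²] / (n₁ + n₂ - 2) = [(31)(12.56²) + (16)(9.64²)] / 47 = 135.6859
SE = √(s_p²(1/n₁ + 1/n₂)) = √(135.6859 × (1/32 + 1/17)) = 3.4960
t = (x̄₁ - x̄₂) / SE = (84.01 - 83.91) / 3.4960 = 0.10 / 3.4960 = 0.029
p-value = 0.9773

Since p-value > α = 0.1, we fail to reject H₀.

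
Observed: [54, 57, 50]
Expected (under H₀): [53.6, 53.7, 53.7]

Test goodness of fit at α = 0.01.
Chi-square goodness of fit test:
H₀: observed counts match expected distribution
H₁: observed counts differ from expected distribution
df = k - 1 = 2
χ² = Σ(O - E)²/E
   = (54 - 53.6)²/53.6 + (57 - 53.7)²/53.7 + (50 - 53.7)²/53.7
   = 0.003 + 0.203 + 0.255
   = 0.46
p-value = 0.7943

Since p-value > α = 0.01, we fail to reject H₀.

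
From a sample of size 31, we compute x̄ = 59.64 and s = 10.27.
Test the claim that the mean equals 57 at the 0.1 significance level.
One-sample t-test:
H₀: μ = 57
H₁: μ ≠ 57
df = n - 1 = 30
t = (x̄ - μ₀) / (s/√n) = (59.64 - 57) / (10.27/√31) = 1.431
p-value = 0.1627

Since p-value > α = 0.1, we fail to reject H₀.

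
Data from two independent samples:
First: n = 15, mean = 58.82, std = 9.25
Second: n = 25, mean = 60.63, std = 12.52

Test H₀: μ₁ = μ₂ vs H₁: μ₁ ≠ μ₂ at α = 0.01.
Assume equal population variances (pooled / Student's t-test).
Student's two-sample t-test (equal variances):
H₀: μ₁ = μ₂
H₁: μ₁ ≠ μ₂
df = n₁ + n₂ - 2 = 38
Pooled variance s_p² = [(n₁-1)s₁² + (n₂-1)s₂²] / (n₁ + n₂ - 2) = [(14)(9.25²) + (24)(12.52²)] / 38 = 130.5233
SE = √(s_p²(1/n₁ + 1/n₂)) = √(130.5233 × (1/15 + 1/25)) = 3.7313
t = (x̄₁ - x̄₂) / SE = (58.82 - 60.63) / 3.7313 = -1.81 / 3.7313 = -0.485
p-value = 0.6304

Since p-value > α = 0.01, we fail to reject H₀.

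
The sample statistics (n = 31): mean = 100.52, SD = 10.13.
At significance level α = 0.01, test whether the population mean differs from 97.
One-sample t-test:
H₀: μ = 97
H₁: μ ≠ 97
df = n - 1 = 30
t = (x̄ - μ₀) / (s/√n) = (100.52 - 97) / (10.13/√31) = 1.935
p-value = 0.0625

Since p-value > α = 0.01, we fail to reject H₀.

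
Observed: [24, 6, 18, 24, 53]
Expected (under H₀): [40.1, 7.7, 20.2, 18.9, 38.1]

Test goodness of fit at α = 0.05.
Chi-square goodness of fit test:
H₀: observed counts match expected distribution
H₁: observed counts differ from expected distribution
df = k - 1 = 4
χ² = Σ(O - E)²/E
   = (24 - 40.1)²/40.1 + (6 - 7.7)²/7.7 + (18 - 20.2)²/20.2 + (24 - 18.9)²/18.9 + (53 - 38.1)²/38.1
   = 6.464 + 0.375 + 0.240 + 1.376 + 5.827
   = 14.28
p-value = 0.0064

Since p-value < α = 0.05, we reject H₀.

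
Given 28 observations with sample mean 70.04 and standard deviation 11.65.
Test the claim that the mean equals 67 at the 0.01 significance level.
One-sample t-test:
H₀: μ = 67
H₁: μ ≠ 67
df = n - 1 = 27
t = (x̄ - μ₀) / (s/√n) = (70.04 - 67) / (11.65/√28) = 1.381
p-value = 0.1787

Since p-value > α = 0.01, we fail to reject H₀.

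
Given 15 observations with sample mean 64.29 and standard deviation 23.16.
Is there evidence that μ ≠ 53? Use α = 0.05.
One-sample t-test:
H₀: μ = 53
H₁: μ ≠ 53
df = n - 1 = 14
t = (x̄ - μ₀) / (s/√n) = (64.29 - 53) / (23.16/√15) = 1.888
p-value = 0.0799

Since p-value > α = 0.05, we fail to reject H₀.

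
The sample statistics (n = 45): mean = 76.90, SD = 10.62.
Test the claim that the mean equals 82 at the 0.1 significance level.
One-sample t-test:
H₀: μ = 82
H₁: μ ≠ 82
df = n - 1 = 44
t = (x̄ - μ₀) / (s/√n) = (76.90 - 82) / (10.62/√45) = -3.221
p-value = 0.0024

Since p-value < α = 0.1, we reject H₀.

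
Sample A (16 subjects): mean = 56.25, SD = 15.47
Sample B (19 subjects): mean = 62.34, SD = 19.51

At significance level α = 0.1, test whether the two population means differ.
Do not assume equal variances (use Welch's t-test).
Welch's two-sample t-test:
H₀: μ₁ = μ₂
H₁: μ₁ ≠ μ₂
s₁²/n₁ = 15.47²/16 = 14.9576,  s₂²/n₂ = 19.51²/19 = 20.0337
SE = √(s₁²/n₁ + s₂²/n₂) = √(14.9576 + 20.0337) = 5.9153
df (Welch-Satterthwaite) = (s₁²/n₁ + s₂²/n₂)² / [(s₁²/n₁)²/(n₁-1) + (s₂²/n₂)²/(n₂-1)] ≈ 32.90
t = (x̄₁ - x̄₂) / SE = (56.25 - 62.34) / 5.9153 = -6.09 / 5.9153 = -1.030
p-value = 0.3107

Since p-value > α = 0.1, we fail to reject H₀.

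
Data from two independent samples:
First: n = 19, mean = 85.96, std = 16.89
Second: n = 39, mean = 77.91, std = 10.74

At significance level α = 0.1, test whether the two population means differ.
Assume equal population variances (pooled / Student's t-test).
Student's two-sample t-test (equal variances):
H₀: μ₁ = μ₂
H₁: μ₁ ≠ μ₂
df = n₁ + n₂ - 2 = 56
Pooled variance s_p² = [(n₁-1)s₁² + (n₂-1)s₂²] / (n₁ + n₂ - 2) = [(18)(16.89²) + (38)(10.74²)] / 56 = 169.9662
SE = √(s_p²(1/n₁ + 1/n₂)) = √(169.9662 × (1/19 + 1/39)) = 3.6474
t = (x̄₁ - x̄₂) / SE = (85.96 - 77.91) / 3.6474 = 8.05 / 3.6474 = 2.207
p-value = 0.0314

Since p-value < α = 0.1, we reject H₀.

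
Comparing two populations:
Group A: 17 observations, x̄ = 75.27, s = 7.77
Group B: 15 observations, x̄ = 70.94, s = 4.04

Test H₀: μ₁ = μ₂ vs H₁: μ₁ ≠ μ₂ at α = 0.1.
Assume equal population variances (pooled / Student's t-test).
Student's two-sample t-test (equal variances):
H₀: μ₁ = μ₂
H₁: μ₁ ≠ μ₂
df = n₁ + n₂ - 2 = 30
Pooled variance s_p² = [(n₁-1)s₁² + (n₂-1)s₂²] / (n₁ + n₂ - 2) = [(16)(7.77²) + (14)(4.04²)] / 30 = 39.8156
SE = √(s_p²(1/n₁ + 1/n₂)) = √(39.8156 × (1/17 + 1/15)) = 2.2353
t = (x̄₁ - x̄₂) / SE = (75.27 - 70.94) / 2.2353 = 4.33 / 2.2353 = 1.937
p-value = 0.0622

Since p-value < α = 0.1, we reject H₀.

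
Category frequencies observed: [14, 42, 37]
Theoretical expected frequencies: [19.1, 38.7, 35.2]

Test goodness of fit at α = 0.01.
Chi-square goodness of fit test:
H₀: observed counts match expected distribution
H₁: observed counts differ from expected distribution
df = k - 1 = 2
χ² = Σ(O - E)²/E
   = (14 - 19.1)²/19.1 + (42 - 38.7)²/38.7 + (37 - 35.2)²/35.2
   = 1.362 + 0.281 + 0.092
   = 1.74
p-value = 0.4200

Since p-value > α = 0.01, we fail to reject H₀.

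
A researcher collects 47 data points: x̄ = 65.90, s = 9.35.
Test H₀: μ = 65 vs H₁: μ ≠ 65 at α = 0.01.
One-sample t-test:
H₀: μ = 65
H₁: μ ≠ 65
df = n - 1 = 46
t = (x̄ - μ₀) / (s/√n) = (65.90 - 65) / (9.35/√47) = 0.660
p-value = 0.5126

Since p-value > α = 0.01, we fail to reject H₀.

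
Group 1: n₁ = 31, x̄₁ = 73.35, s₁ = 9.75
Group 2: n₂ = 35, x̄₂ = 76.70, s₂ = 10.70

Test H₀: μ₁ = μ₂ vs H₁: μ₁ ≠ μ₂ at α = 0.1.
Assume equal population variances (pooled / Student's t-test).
Student's two-sample t-test (equal variances):
H₀: μ₁ = μ₂
H₁: μ₁ ≠ μ₂
df = n₁ + n₂ - 2 = 64
Pooled variance s_p² = [(n₁-1)s₁² + (n₂-1)s₂²] / (n₁ + n₂ - 2) = [(30)(9.75²) + (34)(10.70²)] / 64 = 105.3834
SE = √(s_p²(1/n₁ + 1/n₂)) = √(105.3834 × (1/31 + 1/35)) = 2.5319
t = (x̄₁ - x̄₂) / SE = (73.35 - 76.70) / 2.5319 = -3.35 / 2.5319 = -1.323
p-value = 0.1905

Since p-value > α = 0.1, we fail to reject H₀.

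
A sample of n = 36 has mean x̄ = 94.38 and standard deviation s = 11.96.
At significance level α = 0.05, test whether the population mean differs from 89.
One-sample t-test:
H₀: μ = 89
H₁: μ ≠ 89
df = n - 1 = 35
t = (x̄ - μ₀) / (s/√n) = (94.38 - 89) / (11.96/√36) = 2.699
p-value = 0.0106

Since p-value < α = 0.05, we reject H₀.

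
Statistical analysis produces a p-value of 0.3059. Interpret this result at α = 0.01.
Since p = 0.3059 > α = 0.01, fail to reject H₀.
There is insufficient evidence to reject the null hypothesis; the result is not statistically significant at the 0.01 level.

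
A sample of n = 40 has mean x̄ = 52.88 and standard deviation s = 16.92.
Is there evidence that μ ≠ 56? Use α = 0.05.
One-sample t-test:
H₀: μ = 56
H₁: μ ≠ 56
df = n - 1 = 39
t = (x̄ - μ₀) / (s/√n) = (52.88 - 56) / (16.92/√40) = -1.166
p-value = 0.2506

Since p-value > α = 0.05, we fail to reject H₀.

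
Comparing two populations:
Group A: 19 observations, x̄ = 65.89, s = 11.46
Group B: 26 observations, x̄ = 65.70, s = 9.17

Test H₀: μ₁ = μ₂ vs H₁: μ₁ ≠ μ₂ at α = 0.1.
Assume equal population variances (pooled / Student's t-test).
Student's two-sample t-test (equal variances):
H₀: μ₁ = μ₂
H₁: μ₁ ≠ μ₂
df = n₁ + n₂ - 2 = 43
Pooled variance s_p² = [(n₁-1)s₁² + (n₂-1)s₂²] / (n₁ + n₂ - 2) = [(18)(11.46²) + (25)(9.17²)] / 43 = 103.8649
SE = √(s_p²(1/n₁ + 1/n₂)) = √(103.8649 × (1/19 + 1/26)) = 3.0759
t = (x̄₁ - x̄₂) / SE = (65.89 - 65.70) / 3.0759 = 0.19 / 3.0759 = 0.062
p-value = 0.9510

Since p-value > α = 0.1, we fail to reject H₀.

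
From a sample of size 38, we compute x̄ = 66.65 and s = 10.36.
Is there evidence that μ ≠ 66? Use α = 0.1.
One-sample t-test:
H₀: μ = 66
H₁: μ ≠ 66
df = n - 1 = 37
t = (x̄ - μ₀) / (s/√n) = (66.65 - 66) / (10.36/√38) = 0.387
p-value = 0.7011

Since p-value > α = 0.1, we fail to reject H₀.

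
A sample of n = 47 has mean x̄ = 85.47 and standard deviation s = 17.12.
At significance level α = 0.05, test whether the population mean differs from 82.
One-sample t-test:
H₀: μ = 82
H₁: μ ≠ 82
df = n - 1 = 46
t = (x̄ - μ₀) / (s/√n) = (85.47 - 82) / (17.12/√47) = 1.390
p-value = 0.1714

Since p-value > α = 0.05, we fail to reject H₀.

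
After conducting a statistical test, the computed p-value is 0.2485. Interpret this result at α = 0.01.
Since p = 0.2485 > α = 0.01, fail to reject H₀.
There is insufficient evidence to reject the null hypothesis; the result is not statistically significant at the 0.01 level.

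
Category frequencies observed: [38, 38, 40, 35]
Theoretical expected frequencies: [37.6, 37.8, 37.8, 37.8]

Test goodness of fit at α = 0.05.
Chi-square goodness of fit test:
H₀: observed counts match expected distribution
H₁: observed counts differ from expected distribution
df = k - 1 = 3
χ² = Σ(O - E)²/E
   = (38 - 37.6)²/37.6 + (38 - 37.8)²/37.8 + (40 - 37.8)²/37.8 + (35 - 37.8)²/37.8
   = 0.004 + 0.001 + 0.128 + 0.207
   = 0.34
p-value = 0.9522

Since p-value > α = 0.05, we fail to reject H₀.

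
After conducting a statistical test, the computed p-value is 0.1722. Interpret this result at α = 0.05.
Since p = 0.1722 > α = 0.05, fail to reject H₀.
There is insufficient evidence to reject the null hypothesis; the result is not statistically significant at the 0.05 level.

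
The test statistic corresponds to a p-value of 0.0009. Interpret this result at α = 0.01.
Since p = 0.0009 < α = 0.01, reject H₀.
There is sufficient evidence to reject the null hypothesis; the result is statistically significant at the 0.01 level.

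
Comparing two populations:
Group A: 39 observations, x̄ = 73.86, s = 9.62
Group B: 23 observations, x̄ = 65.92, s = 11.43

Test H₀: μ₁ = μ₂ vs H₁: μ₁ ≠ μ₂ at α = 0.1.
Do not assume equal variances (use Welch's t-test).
Welch's two-sample t-test:
H₀: μ₁ = μ₂
H₁: μ₁ ≠ μ₂
s₁²/n₁ = 9.62²/39 = 2.3729,  s₂²/n₂ = 11.43²/23 = 5.6802
SE = √(s₁²/n₁ + s₂²/n₂) = √(2.3729 + 5.6802) = 2.8378
df (Welch-Satterthwaite) = (s₁²/n₁ + s₂²/n₂)² / [(s₁²/n₁)²/(n₁-1) + (s₂²/n₂)²/(n₂-1)] ≈ 40.16
t = (x̄₁ - x̄₂) / SE = (73.86 - 65.92) / 2.8378 = 7.94 / 2.8378 = 2.798
p-value = 0.0079

Since p-value < α = 0.1, we reject H₀.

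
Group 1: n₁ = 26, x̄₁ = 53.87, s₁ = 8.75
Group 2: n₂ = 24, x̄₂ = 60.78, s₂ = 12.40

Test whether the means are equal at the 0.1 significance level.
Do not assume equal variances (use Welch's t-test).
Welch's two-sample t-test:
H₀: μ₁ = μ₂
H₁: μ₁ ≠ μ₂
s₁²/n₁ = 8.75²/26 = 2.9447,  s₂²/n₂ = 12.40²/24 = 6.4067
SE = √(s₁²/n₁ + s₂²/n₂) = √(2.9447 + 6.4067) = 3.0580
df (Welch-Satterthwaite) = (s₁²/n₁ + s₂²/n₂)² / [(s₁²/n₁)²/(n₁-1) + (s₂²/n₂)²/(n₂-1)] ≈ 41.03
t = (x̄₁ - x̄₂) / SE = (53.87 - 60.78) / 3.0580 = -6.91 / 3.0580 = -2.260
p-value = 0.0292

Since p-value < α = 0.1, we reject H₀.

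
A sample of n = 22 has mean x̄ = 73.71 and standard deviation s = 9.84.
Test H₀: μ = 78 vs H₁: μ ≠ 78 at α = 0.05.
One-sample t-test:
H₀: μ = 78
H₁: μ ≠ 78
df = n - 1 = 21
t = (x̄ - μ₀) / (s/√n) = (73.71 - 78) / (9.84/√22) = -2.045
p-value = 0.0536

Since p-value > α = 0.05, we fail to reject H₀.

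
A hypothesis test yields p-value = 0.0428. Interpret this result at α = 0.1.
Since p = 0.0428 < α = 0.1, reject H₀.
There is sufficient evidence to reject the null hypothesis; the result is statistically significant at the 0.1 level.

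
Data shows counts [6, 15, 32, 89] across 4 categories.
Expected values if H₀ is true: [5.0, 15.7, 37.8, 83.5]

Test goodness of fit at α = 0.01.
Chi-square goodness of fit test:
H₀: observed counts match expected distribution
H₁: observed counts differ from expected distribution
df = k - 1 = 3
χ² = Σ(O - E)²/E
   = (6 - 5.0)²/5.0 + (15 - 15.7)²/15.7 + (32 - 37.8)²/37.8 + (89 - 83.5)²/83.5
   = 0.200 + 0.031 + 0.890 + 0.362
   = 1.48
p-value = 0.6861

Since p-value > α = 0.01, we fail to reject H₀.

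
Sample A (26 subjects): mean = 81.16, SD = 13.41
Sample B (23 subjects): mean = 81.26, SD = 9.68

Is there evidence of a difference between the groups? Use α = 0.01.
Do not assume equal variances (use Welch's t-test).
Welch's two-sample t-test:
H₀: μ₁ = μ₂
H₁: μ₁ ≠ μ₂
s₁²/n₁ = 13.41²/26 = 6.9165,  s₂²/n₂ = 9.68²/23 = 4.0740
SE = √(s₁²/n₁ + s₂²/n₂) = √(6.9165 + 4.0740) = 3.3152
df (Welch-Satterthwaite) = (s₁²/n₁ + s₂²/n₂)² / [(s₁²/n₁)²/(n₁-1) + (s₂²/n₂)²/(n₂-1)] ≈ 45.27
t = (x̄₁ - x̄₂) / SE = (81.16 - 81.26) / 3.3152 = -0.10 / 3.3152 = -0.030
p-value = 0.9761

Since p-value > α = 0.01, we fail to reject H₀.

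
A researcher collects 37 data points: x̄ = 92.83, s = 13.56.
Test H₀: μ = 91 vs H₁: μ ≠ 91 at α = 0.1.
One-sample t-test:
H₀: μ = 91
H₁: μ ≠ 91
df = n - 1 = 36
t = (x̄ - μ₀) / (s/√n) = (92.83 - 91) / (13.56/√37) = 0.821
p-value = 0.4171

Since p-value > α = 0.1, we fail to reject H₀.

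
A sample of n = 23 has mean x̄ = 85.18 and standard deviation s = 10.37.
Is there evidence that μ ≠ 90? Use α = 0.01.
One-sample t-test:
H₀: μ = 90
H₁: μ ≠ 90
df = n - 1 = 22
t = (x̄ - μ₀) / (s/√n) = (85.18 - 90) / (10.37/√23) = -2.229
p-value = 0.0363

Since p-value > α = 0.01, we fail to reject H₀.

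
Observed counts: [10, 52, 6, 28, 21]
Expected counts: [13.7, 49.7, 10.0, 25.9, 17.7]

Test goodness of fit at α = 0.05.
Chi-square goodness of fit test:
H₀: observed counts match expected distribution
H₁: observed counts differ from expected distribution
df = k - 1 = 4
χ² = Σ(O - E)²/E
   = (10 - 13.7)²/13.7 + (52 - 49.7)²/49.7 + (6 - 10.0)²/10.0 + (28 - 25.9)²/25.9 + (21 - 17.7)²/17.7
   = 0.999 + 0.106 + 1.600 + 0.170 + 0.615
   = 3.49
p-value = 0.4792

Since p-value > α = 0.05, we fail to reject H₀.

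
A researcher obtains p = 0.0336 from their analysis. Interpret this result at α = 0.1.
Since p = 0.0336 < α = 0.1, reject H₀.
There is sufficient evidence to reject the null hypothesis; the result is statistically significant at the 0.1 level.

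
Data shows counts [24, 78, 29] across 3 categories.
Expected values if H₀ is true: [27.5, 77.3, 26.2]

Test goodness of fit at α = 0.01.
Chi-square goodness of fit test:
H₀: observed counts match expected distribution
H₁: observed counts differ from expected distribution
df = k - 1 = 2
χ² = Σ(O - E)²/E
   = (24 - 27.5)²/27.5 + (78 - 77.3)²/77.3 + (29 - 26.2)²/26.2
   = 0.445 + 0.006 + 0.299
   = 0.75
p-value = 0.6869

Since p-value > α = 0.01, we fail to reject H₀.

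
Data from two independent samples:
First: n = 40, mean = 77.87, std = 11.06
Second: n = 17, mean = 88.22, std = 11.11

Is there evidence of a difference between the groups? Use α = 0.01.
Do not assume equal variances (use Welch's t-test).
Welch's two-sample t-test:
H₀: μ₁ = μ₂
H₁: μ₁ ≠ μ₂
s₁²/n₁ = 11.06²/40 = 3.0581,  s₂²/n₂ = 11.11²/17 = 7.2607
SE = √(s₁²/n₁ + s₂²/n₂) = √(3.0581 + 7.2607) = 3.2123
df (Welch-Satterthwaite) = (s₁²/n₁ + s₂²/n₂)² / [(s₁²/n₁)²/(n₁-1) + (s₂²/n₂)²/(n₂-1)] ≈ 30.12
t = (x̄₁ - x̄₂) / SE = (77.87 - 88.22) / 3.2123 = -10.35 / 3.2123 = -3.222
p-value = 0.0031

Since p-value < α = 0.01, we reject H₀.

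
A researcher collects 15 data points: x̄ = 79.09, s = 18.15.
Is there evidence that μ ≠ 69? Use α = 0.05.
One-sample t-test:
H₀: μ = 69
H₁: μ ≠ 69
df = n - 1 = 14
t = (x̄ - μ₀) / (s/√n) = (79.09 - 69) / (18.15/√15) = 2.153
p-value = 0.0492

Since p-value < α = 0.05, we reject H₀.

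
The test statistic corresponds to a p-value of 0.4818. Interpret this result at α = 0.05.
Since p = 0.4818 > α = 0.05, fail to reject H₀.
There is insufficient evidence to reject the null hypothesis; the result is not statistically significant at the 0.05 level.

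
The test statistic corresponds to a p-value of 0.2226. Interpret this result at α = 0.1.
Since p = 0.2226 > α = 0.1, fail to reject H₀.
There is insufficient evidence to reject the null hypothesis; the result is not statistically significant at the 0.1 level.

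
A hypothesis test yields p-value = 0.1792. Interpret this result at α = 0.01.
Since p = 0.1792 > α = 0.01, fail to reject H₀.
There is insufficient evidence to reject the null hypothesis; the result is not statistically significant at the 0.01 level.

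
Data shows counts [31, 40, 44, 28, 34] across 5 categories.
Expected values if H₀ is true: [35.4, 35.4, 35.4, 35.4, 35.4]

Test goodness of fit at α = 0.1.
Chi-square goodness of fit test:
H₀: observed counts match expected distribution
H₁: observed counts differ from expected distribution
df = k - 1 = 4
χ² = Σ(O - E)²/E
   = (31 - 35.4)²/35.4 + (40 - 35.4)²/35.4 + (44 - 35.4)²/35.4 + (28 - 35.4)²/35.4 + (34 - 35.4)²/35.4
   = 0.547 + 0.598 + 2.089 + 1.547 + 0.055
   = 4.84
p-value = 0.3045

Since p-value > α = 0.1, we fail to reject H₀.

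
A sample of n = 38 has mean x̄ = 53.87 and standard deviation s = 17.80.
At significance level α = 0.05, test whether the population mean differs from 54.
One-sample t-test:
H₀: μ = 54
H₁: μ ≠ 54
df = n - 1 = 37
t = (x̄ - μ₀) / (s/√n) = (53.87 - 54) / (17.80/√38) = -0.045
p-value = 0.9643

Since p-value > α = 0.05, we fail to reject H₀.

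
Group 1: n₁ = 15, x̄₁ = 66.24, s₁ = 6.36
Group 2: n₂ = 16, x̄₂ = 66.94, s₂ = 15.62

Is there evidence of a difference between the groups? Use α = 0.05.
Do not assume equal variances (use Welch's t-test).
Welch's two-sample t-test:
H₀: μ₁ = μ₂
H₁: μ₁ ≠ μ₂
s₁²/n₁ = 6.36²/15 = 2.6966,  s₂²/n₂ = 15.62²/16 = 15.2490
SE = √(s₁²/n₁ + s₂²/n₂) = √(2.6966 + 15.2490) = 4.2362
df (Welch-Satterthwaite) = (s₁²/n₁ + s₂²/n₂)² / [(s₁²/n₁)²/(n₁-1) + (s₂²/n₂)²/(n₂-1)] ≈ 20.10
t = (x̄₁ - x̄₂) / SE = (66.24 - 66.94) / 4.2362 = -0.70 / 4.2362 = -0.165
p-value = 0.8704

Since p-value > α = 0.05, we fail to reject H₀.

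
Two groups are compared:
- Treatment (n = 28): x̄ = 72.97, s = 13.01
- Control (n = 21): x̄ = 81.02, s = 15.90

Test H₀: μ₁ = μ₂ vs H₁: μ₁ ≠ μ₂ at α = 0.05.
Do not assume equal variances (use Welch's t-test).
Welch's two-sample t-test:
H₀: μ₁ = μ₂
H₁: μ₁ ≠ μ₂
s₁²/n₁ = 13.01²/28 = 6.0450,  s₂²/n₂ = 15.90²/21 = 12.0386
SE = √(s₁²/n₁ + s₂²/n₂) = √(6.0450 + 12.0386) = 4.2525
df (Welch-Satterthwaite) = (s₁²/n₁ + s₂²/n₂)² / [(s₁²/n₁)²/(n₁-1) + (s₂²/n₂)²/(n₂-1)] ≈ 38.03
t = (x̄₁ - x̄₂) / SE = (72.97 - 81.02) / 4.2525 = -8.05 / 4.2525 = -1.893
p-value = 0.0660

Since p-value > α = 0.05, we fail to reject H₀.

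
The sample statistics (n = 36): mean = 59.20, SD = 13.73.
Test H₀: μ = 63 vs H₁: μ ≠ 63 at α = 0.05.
One-sample t-test:
H₀: μ = 63
H₁: μ ≠ 63
df = n - 1 = 35
t = (x̄ - μ₀) / (s/√n) = (59.20 - 63) / (13.73/√36) = -1.661
p-value = 0.1057

Since p-value > α = 0.05, we fail to reject H₀.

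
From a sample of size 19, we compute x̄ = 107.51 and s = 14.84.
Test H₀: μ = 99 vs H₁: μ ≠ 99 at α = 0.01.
One-sample t-test:
H₀: μ = 99
H₁: μ ≠ 99
df = n - 1 = 18
t = (x̄ - μ₀) / (s/√n) = (107.51 - 99) / (14.84/√19) = 2.500
p-value = 0.0223

Since p-value > α = 0.01, we fail to reject H₀.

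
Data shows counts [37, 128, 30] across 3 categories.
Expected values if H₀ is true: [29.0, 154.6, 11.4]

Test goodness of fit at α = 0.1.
Chi-square goodness of fit test:
H₀: observed counts match expected distribution
H₁: observed counts differ from expected distribution
df = k - 1 = 2
χ² = Σ(O - E)²/E
   = (37 - 29.0)²/29.0 + (128 - 154.6)²/154.6 + (30 - 11.4)²/11.4
   = 2.207 + 4.577 + 30.347
   = 37.13
p-value < 0.0001

Since p-value < α = 0.1, we reject H₀.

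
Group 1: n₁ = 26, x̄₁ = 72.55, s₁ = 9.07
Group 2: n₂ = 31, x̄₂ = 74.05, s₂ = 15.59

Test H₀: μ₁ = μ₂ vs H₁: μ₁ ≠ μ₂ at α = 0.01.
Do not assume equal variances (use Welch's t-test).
Welch's two-sample t-test:
H₀: μ₁ = μ₂
H₁: μ₁ ≠ μ₂
s₁²/n₁ = 9.07²/26 = 3.1640,  s₂²/n₂ = 15.59²/31 = 7.8403
SE = √(s₁²/n₁ + s₂²/n₂) = √(3.1640 + 7.8403) = 3.3173
df (Welch-Satterthwaite) = (s₁²/n₁ + s₂²/n₂)² / [(s₁²/n₁)²/(n₁-1) + (s₂²/n₂)²/(n₂-1)] ≈ 49.44
t = (x̄₁ - x̄₂) / SE = (72.55 - 74.05) / 3.3173 = -1.50 / 3.3173 = -0.452
p-value = 0.6531

Since p-value > α = 0.01, we fail to reject H₀.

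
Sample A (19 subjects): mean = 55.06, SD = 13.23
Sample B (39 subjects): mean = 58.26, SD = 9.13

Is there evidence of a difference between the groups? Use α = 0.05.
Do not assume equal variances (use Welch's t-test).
Welch's two-sample t-test:
H₀: μ₁ = μ₂
H₁: μ₁ ≠ μ₂
s₁²/n₁ = 13.23²/19 = 9.2123,  s₂²/n₂ = 9.13²/39 = 2.1374
SE = √(s₁²/n₁ + s₂²/n₂) = √(9.2123 + 2.1374) = 3.3689
df (Welch-Satterthwaite) = (s₁²/n₁ + s₂²/n₂)² / [(s₁²/n₁)²/(n₁-1) + (s₂²/n₂)²/(n₂-1)] ≈ 26.64
t = (x̄₁ - x̄₂) / SE = (55.06 - 58.26) / 3.3689 = -3.20 / 3.3689 = -0.950
p-value = 0.3507

Since p-value > α = 0.05, we fail to reject H₀.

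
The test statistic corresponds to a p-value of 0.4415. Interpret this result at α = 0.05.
Since p = 0.4415 > α = 0.05, fail to reject H₀.
There is insufficient evidence to reject the null hypothesis; the result is not statistically significant at the 0.05 level.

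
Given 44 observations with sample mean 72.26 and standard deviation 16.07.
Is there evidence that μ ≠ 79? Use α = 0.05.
One-sample t-test:
H₀: μ = 79
H₁: μ ≠ 79
df = n - 1 = 43
t = (x̄ - μ₀) / (s/√n) = (72.26 - 79) / (16.07/√44) = -2.782
p-value = 0.0080

Since p-value < α = 0.05, we reject H₀.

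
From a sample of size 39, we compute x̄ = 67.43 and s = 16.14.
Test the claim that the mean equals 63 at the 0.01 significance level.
One-sample t-test:
H₀: μ = 63
H₁: μ ≠ 63
df = n - 1 = 38
t = (x̄ - μ₀) / (s/√n) = (67.43 - 63) / (16.14/√39) = 1.714
p-value = 0.0947

Since p-value > α = 0.01, we fail to reject H₀.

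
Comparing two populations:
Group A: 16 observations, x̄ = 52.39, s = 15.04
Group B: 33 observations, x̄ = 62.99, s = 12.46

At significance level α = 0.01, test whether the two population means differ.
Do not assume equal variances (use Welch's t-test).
Welch's two-sample t-test:
H₀: μ₁ = μ₂
H₁: μ₁ ≠ μ₂
s₁²/n₁ = 15.04²/16 = 14.1376,  s₂²/n₂ = 12.46²/33 = 4.7046
SE = √(s₁²/n₁ + s₂²/n₂) = √(14.1376 + 4.7046) = 4.3408
df (Welch-Satterthwaite) = (s₁²/n₁ + s₂²/n₂)² / [(s₁²/n₁)²/(n₁-1) + (s₂²/n₂)²/(n₂-1)] ≈ 25.33
t = (x̄₁ - x̄₂) / SE = (52.39 - 62.99) / 4.3408 = -10.60 / 4.3408 = -2.442
p-value = 0.0219

Since p-value > α = 0.01, we fail to reject H₀.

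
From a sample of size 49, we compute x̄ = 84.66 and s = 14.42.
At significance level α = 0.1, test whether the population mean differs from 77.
One-sample t-test:
H₀: μ = 77
H₁: μ ≠ 77
df = n - 1 = 48
t = (x̄ - μ₀) / (s/√n) = (84.66 - 77) / (14.42/√49) = 3.718
p-value = 0.0005

Since p-value < α = 0.1, we reject H₀.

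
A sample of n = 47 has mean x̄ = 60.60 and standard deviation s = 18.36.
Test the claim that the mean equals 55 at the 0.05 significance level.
One-sample t-test:
H₀: μ = 55
H₁: μ ≠ 55
df = n - 1 = 46
t = (x̄ - μ₀) / (s/√n) = (60.60 - 55) / (18.36/√47) = 2.091
p-value = 0.0421

Since p-value < α = 0.05, we reject H₀.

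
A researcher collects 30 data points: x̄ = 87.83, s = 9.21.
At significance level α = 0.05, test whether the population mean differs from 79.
One-sample t-test:
H₀: μ = 79
H₁: μ ≠ 79
df = n - 1 = 29
t = (x̄ - μ₀) / (s/√n) = (87.83 - 79) / (9.21/√30) = 5.251
p-value < 0.0001

Since p-value < α = 0.05, we reject H₀.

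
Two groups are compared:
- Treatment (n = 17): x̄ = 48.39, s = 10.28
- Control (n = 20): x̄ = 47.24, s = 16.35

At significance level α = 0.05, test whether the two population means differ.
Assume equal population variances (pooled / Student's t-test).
Student's two-sample t-test (equal variances):
H₀: μ₁ = μ₂
H₁: μ₁ ≠ μ₂
df = n₁ + n₂ - 2 = 35
Pooled variance s_p² = [(n₁-1)s₁² + (n₂-1)s₂²] / (n₁ + n₂ - 2) = [(16)(10.28²) + (19)(16.35²)] / 35 = 193.4281
SE = √(s_p²(1/n₁ + 1/n₂)) = √(193.4281 × (1/17 + 1/20)) = 4.5880
t = (x̄₁ - x̄₂) / SE = (48.39 - 47.24) / 4.5880 = 1.15 / 4.5880 = 0.251
p-value = 0.8035

Since p-value > α = 0.05, we fail to reject H₀.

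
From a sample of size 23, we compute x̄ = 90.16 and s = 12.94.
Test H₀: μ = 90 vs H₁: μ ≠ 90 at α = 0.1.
One-sample t-test:
H₀: μ = 90
H₁: μ ≠ 90
df = n - 1 = 22
t = (x̄ - μ₀) / (s/√n) = (90.16 - 90) / (12.94/√23) = 0.059
p-value = 0.9532

Since p-value > α = 0.1, we fail to reject H₀.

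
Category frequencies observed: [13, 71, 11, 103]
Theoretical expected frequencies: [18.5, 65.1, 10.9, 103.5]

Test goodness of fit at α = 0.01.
Chi-square goodness of fit test:
H₀: observed counts match expected distribution
H₁: observed counts differ from expected distribution
df = k - 1 = 3
χ² = Σ(O - E)²/E
   = (13 - 18.5)²/18.5 + (71 - 65.1)²/65.1 + (11 - 10.9)²/10.9 + (103 - 103.5)²/103.5
   = 1.635 + 0.535 + 0.001 + 0.002
   = 2.17
p-value = 0.5372

Since p-value > α = 0.01, we fail to reject H₀.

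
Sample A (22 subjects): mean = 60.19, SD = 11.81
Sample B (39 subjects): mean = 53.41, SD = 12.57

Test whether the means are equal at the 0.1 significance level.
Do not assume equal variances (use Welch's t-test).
Welch's two-sample t-test:
H₀: μ₁ = μ₂
H₁: μ₁ ≠ μ₂
s₁²/n₁ = 11.81²/22 = 6.3398,  s₂²/n₂ = 12.57²/39 = 4.0514
SE = √(s₁²/n₁ + s₂²/n₂) = √(6.3398 + 4.0514) = 3.2235
df (Welch-Satterthwaite) = (s₁²/n₁ + s₂²/n₂)² / [(s₁²/n₁)²/(n₁-1) + (s₂²/n₂)²/(n₂-1)] ≈ 46.03
t = (x̄₁ - x̄₂) / SE = (60.19 - 53.41) / 3.2235 = 6.78 / 3.2235 = 2.103
p-value = 0.0409

Since p-value < α = 0.1, we reject H₀.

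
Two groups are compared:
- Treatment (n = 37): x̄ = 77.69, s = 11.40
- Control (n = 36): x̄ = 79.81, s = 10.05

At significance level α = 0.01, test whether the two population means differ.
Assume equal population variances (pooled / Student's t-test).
Student's two-sample t-test (equal variances):
H₀: μ₁ = μ₂
H₁: μ₁ ≠ μ₂
df = n₁ + n₂ - 2 = 71
Pooled variance s_p² = [(n₁-1)s₁² + (n₂-1)s₂²] / (n₁ + n₂ - 2) = [(36)(11.40²) + (35)(10.05²)] / 71 = 115.6852
SE = √(s_p²(1/n₁ + 1/n₂)) = √(115.6852 × (1/37 + 1/36)) = 2.5180
t = (x̄₁ - x̄₂) / SE = (77.69 - 79.81) / 2.5180 = -2.12 / 2.5180 = -0.842
p-value = 0.4026

Since p-value > α = 0.01, we fail to reject H₀.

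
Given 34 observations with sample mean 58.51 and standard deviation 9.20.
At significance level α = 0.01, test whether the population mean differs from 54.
One-sample t-test:
H₀: μ = 54
H₁: μ ≠ 54
df = n - 1 = 33
t = (x̄ - μ₀) / (s/√n) = (58.51 - 54) / (9.20/√34) = 2.858
p-value = 0.0073

Since p-value < α = 0.01, we reject H₀.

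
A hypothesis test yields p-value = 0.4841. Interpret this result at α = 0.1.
Since p = 0.4841 > α = 0.1, fail to reject H₀.
There is insufficient evidence to reject the null hypothesis; the result is not statistically significant at the 0.1 level.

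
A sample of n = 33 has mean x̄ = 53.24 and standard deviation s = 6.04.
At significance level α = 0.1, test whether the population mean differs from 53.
One-sample t-test:
H₀: μ = 53
H₁: μ ≠ 53
df = n - 1 = 32
t = (x̄ - μ₀) / (s/√n) = (53.24 - 53) / (6.04/√33) = 0.228
p-value = 0.8209

Since p-value > α = 0.1, we fail to reject H₀.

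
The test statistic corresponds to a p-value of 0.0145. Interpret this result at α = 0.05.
Since p = 0.0145 < α = 0.05, reject H₀.
There is sufficient evidence to reject the null hypothesis; the result is statistically significant at the 0.05 level.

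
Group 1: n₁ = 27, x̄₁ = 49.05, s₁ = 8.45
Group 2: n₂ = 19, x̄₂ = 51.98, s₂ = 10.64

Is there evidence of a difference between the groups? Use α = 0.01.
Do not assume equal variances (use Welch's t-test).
Welch's two-sample t-test:
H₀: μ₁ = μ₂
H₁: μ₁ ≠ μ₂
s₁²/n₁ = 8.45²/27 = 2.6445,  s₂²/n₂ = 10.64²/19 = 5.9584
SE = √(s₁²/n₁ + s₂²/n₂) = √(2.6445 + 5.9584) = 2.9331
df (Welch-Satterthwaite) = (s₁²/n₁ + s₂²/n₂)² / [(s₁²/n₁)²/(n₁-1) + (s₂²/n₂)²/(n₂-1)] ≈ 33.02
t = (x̄₁ - x̄₂) / SE = (49.05 - 51.98) / 2.9331 = -2.93 / 2.9331 = -0.999
p-value = 0.3251

Since p-value > α = 0.01, we fail to reject H₀.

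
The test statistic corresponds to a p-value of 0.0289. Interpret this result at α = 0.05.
Since p = 0.0289 < α = 0.05, reject H₀.
There is sufficient evidence to reject the null hypothesis; the result is statistically significant at the 0.05 level.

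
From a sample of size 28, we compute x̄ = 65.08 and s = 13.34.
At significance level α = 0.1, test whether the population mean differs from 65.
One-sample t-test:
H₀: μ = 65
H₁: μ ≠ 65
df = n - 1 = 27
t = (x̄ - μ₀) / (s/√n) = (65.08 - 65) / (13.34/√28) = 0.032
p-value = 0.9749

Since p-value > α = 0.1, we fail to reject H₀.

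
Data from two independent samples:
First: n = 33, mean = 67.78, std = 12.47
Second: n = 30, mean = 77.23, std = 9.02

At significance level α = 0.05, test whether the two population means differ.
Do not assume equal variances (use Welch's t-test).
Welch's two-sample t-test:
H₀: μ₁ = μ₂
H₁: μ₁ ≠ μ₂
s₁²/n₁ = 12.47²/33 = 4.7121,  s₂²/n₂ = 9.02²/30 = 2.7120
SE = √(s₁²/n₁ + s₂²/n₂) = √(4.7121 + 2.7120) = 2.7247
df (Welch-Satterthwaite) = (s₁²/n₁ + s₂²/n₂)² / [(s₁²/n₁)²/(n₁-1) + (s₂²/n₂)²/(n₂-1)] ≈ 58.17
t = (x̄₁ - x̄₂) / SE = (67.78 - 77.23) / 2.7247 = -9.45 / 2.7247 = -3.468
p-value = 0.0010

Since p-value < α = 0.05, we reject H₀.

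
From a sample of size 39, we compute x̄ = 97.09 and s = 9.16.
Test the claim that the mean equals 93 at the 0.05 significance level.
One-sample t-test:
H₀: μ = 93
H₁: μ ≠ 93
df = n - 1 = 38
t = (x̄ - μ₀) / (s/√n) = (97.09 - 93) / (9.16/√39) = 2.788
p-value = 0.0082

Since p-value < α = 0.05, we reject H₀.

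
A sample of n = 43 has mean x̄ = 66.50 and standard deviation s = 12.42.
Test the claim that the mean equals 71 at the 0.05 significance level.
One-sample t-test:
H₀: μ = 71
H₁: μ ≠ 71
df = n - 1 = 42
t = (x̄ - μ₀) / (s/√n) = (66.50 - 71) / (12.42/√43) = -2.376
p-value = 0.0221

Since p-value < α = 0.05, we reject H₀.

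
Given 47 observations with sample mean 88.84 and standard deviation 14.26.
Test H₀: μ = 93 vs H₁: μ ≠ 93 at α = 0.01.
One-sample t-test:
H₀: μ = 93
H₁: μ ≠ 93
df = n - 1 = 46
t = (x̄ - μ₀) / (s/√n) = (88.84 - 93) / (14.26/√47) = -2.000
p-value = 0.0514

Since p-value > α = 0.01, we fail to reject H₀.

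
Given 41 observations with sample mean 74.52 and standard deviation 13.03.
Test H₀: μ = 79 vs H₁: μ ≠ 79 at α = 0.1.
One-sample t-test:
H₀: μ = 79
H₁: μ ≠ 79
df = n - 1 = 40
t = (x̄ - μ₀) / (s/√n) = (74.52 - 79) / (13.03/√41) = -2.202
p-value = 0.0335

Since p-value < α = 0.1, we reject H₀.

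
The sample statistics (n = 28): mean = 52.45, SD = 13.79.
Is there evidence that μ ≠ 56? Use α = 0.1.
One-sample t-test:
H₀: μ = 56
H₁: μ ≠ 56
df = n - 1 = 27
t = (x̄ - μ₀) / (s/√n) = (52.45 - 56) / (13.79/√28) = -1.362
p-value = 0.1844

Since p-value > α = 0.1, we fail to reject H₀.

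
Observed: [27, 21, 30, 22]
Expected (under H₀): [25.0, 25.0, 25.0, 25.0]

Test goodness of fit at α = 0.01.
Chi-square goodness of fit test:
H₀: observed counts match expected distribution
H₁: observed counts differ from expected distribution
df = k - 1 = 3
χ² = Σ(O - E)²/E
   = (27 - 25.0)²/25.0 + (21 - 25.0)²/25.0 + (30 - 25.0)²/25.0 + (22 - 25.0)²/25.0
   = 0.160 + 0.640 + 1.000 + 0.360
   = 2.16
p-value = 0.5399

Since p-value > α = 0.01, we fail to reject H₀.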